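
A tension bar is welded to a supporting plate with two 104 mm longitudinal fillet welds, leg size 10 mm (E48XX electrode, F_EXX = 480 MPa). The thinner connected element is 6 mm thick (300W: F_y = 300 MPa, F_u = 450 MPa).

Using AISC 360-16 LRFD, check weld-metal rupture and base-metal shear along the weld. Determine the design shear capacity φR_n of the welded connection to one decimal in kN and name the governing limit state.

224.6 kN (base-metal shear governs)

Weld metal: throat = 0.707×10 = 7.07 mm, L = 2×104 = 208 mm. φR_n = 0.75 × 0.6 × 480 × 7.07 × 208 = 317.6 kN.
Base metal shear (6 mm plate): yield φR_n = 1.0×0.6×300×6×208 = 224.6 kN; rupture φR_n = 0.75×0.6×450×6×208 = 252.7 kN; take 224.6 kN (yield).
Governing: min(317.6, 224.6) = 224.6 kN → base-metal shear.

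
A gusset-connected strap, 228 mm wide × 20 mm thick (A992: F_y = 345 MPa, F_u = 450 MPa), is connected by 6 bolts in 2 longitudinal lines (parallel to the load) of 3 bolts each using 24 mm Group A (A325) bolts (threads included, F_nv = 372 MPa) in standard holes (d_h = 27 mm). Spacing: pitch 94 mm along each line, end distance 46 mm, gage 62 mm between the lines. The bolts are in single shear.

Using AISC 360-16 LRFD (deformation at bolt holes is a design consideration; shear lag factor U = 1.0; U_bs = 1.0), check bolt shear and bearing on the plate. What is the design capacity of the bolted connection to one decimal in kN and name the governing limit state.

Bolt shear: A_b = π(24)²/4 = 452.39 mm². φR_n = 0.75 × 372 × 452.39 × 6 × 1 = 757.3 kN.
Bearing (20 mm plate, F_u = 450 MPa): end bolts L_c = 46 − 27/2 = 32.5, R_n = min(1.2×32.5×20×450, 2.4×24×20×450) = 351 kN/bolt; interior L_c = 94 − 27 = 67, R_n = 518.4 kN/bolt. φR_n = 0.75 × (2×351 + 4×518.4) = 2081.7 kN.
Governing: min(757.3, 2081.7) = 757.3 kN → bolt shear.

757.3 kN (bolt shear governs)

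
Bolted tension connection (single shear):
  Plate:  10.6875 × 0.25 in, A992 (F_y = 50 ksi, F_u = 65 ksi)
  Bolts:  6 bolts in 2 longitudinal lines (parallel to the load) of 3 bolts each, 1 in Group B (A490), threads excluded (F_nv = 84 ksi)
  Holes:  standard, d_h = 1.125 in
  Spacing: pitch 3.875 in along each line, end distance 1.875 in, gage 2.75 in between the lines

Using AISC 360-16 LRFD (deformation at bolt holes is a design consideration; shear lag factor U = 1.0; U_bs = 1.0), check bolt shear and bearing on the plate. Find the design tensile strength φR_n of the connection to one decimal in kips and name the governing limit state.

155.4 kips (bearing governs)

Bolt shear: A_b = π(1)²/4 = 0.7854 in². φR_n = 0.75 × 84 × 0.7854 × 6 × 1 = 296.9 kips.
Bearing (0.25 in plate, F_u = 65 ksi): end bolts L_c = 1.875 − 1.125/2 = 1.3125, R_n = min(1.2×1.3125×0.25×65, 2.4×1×0.25×65) = 25.594 kips/bolt; interior L_c = 3.875 − 1.125 = 2.75, R_n = 39 kips/bolt. φR_n = 0.75 × (2×25.594 + 4×39) = 155.4 kips.
Governing: min(296.9, 155.4) = 155.4 kips → bearing.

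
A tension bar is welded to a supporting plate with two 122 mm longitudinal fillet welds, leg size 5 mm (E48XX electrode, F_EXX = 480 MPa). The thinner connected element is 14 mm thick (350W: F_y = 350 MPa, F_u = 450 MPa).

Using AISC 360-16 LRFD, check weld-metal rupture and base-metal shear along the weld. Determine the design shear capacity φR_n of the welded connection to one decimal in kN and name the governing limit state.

186.3 kN (weld metal governs)

Weld metal: throat = 0.707×5 = 3.535 mm, L = 2×122 = 244 mm. φR_n = 0.75 × 0.6 × 480 × 3.535 × 244 = 186.3 kN.
Base metal shear (14 mm plate): yield φR_n = 1.0×0.6×350×14×244 = 717.4 kN; rupture φR_n = 0.75×0.6×450×14×244 = 691.7 kN; take 691.7 kN (rupture).
Governing: min(186.3, 691.7) = 186.3 kN → weld metal.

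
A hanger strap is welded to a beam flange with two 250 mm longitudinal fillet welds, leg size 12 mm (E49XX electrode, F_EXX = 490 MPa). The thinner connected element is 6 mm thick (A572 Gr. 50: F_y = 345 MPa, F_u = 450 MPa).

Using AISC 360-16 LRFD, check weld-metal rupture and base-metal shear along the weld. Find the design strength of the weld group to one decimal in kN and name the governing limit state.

607.5 kN (base-metal shear governs)

Weld metal: throat = 0.707×12 = 8.484 mm, L = 2×250 = 500 mm. φR_n = 0.75 × 0.6 × 490 × 8.484 × 500 = 935.4 kN.
Base metal shear (6 mm plate): yield φR_n = 1.0×0.6×345×6×500 = 621.0 kN; rupture φR_n = 0.75×0.6×450×6×500 = 607.5 kN; take 607.5 kN (rupture).
Governing: min(935.4, 607.5) = 607.5 kN → base-metal shear.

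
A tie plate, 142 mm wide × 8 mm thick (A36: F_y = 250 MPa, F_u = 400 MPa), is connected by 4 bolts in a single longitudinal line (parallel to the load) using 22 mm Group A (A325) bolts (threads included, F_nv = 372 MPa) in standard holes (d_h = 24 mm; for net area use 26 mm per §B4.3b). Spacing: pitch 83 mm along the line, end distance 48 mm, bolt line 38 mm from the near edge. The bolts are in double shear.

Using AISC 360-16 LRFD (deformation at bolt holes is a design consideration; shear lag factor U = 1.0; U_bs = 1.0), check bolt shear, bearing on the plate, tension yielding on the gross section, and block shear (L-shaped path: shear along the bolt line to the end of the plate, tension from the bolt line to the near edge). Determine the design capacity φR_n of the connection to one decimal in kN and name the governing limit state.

255.6 kN (gross-section yield governs)

Bolt shear: A_b = π(22)²/4 = 380.13 mm². φR_n = 0.75 × 372 × 380.13 × 4 × 2 = 848.5 kN.
Bearing (8 mm plate, F_u = 400 MPa): end bolts L_c = 48 − 24/2 = 36, R_n = min(1.2×36×8×400, 2.4×22×8×400) = 138.24 kN/bolt; interior L_c = 83 − 24 = 59, R_n = 168.96 kN/bolt. φR_n = 0.75 × (1×138.24 + 3×168.96) = 483.8 kN.
Tension yield (gross): A_g = 142×8 = 1136 mm². φR_n = 0.90 × 250 × 1136 = 255.6 kN.
Block shear: shear path 1×[48+3×83] = 1×297 mm, A_gv = 2376, A_nv = 1×(297 − 3.5×26)×8 = 1648 mm²; tension to near edge: (38 − 0.5×26)×8 = 200 mm². R_n = min(0.6×400×1648, 0.6×250×2376) + 1.0×400×200 = min(395.52, 356.4) + 80 = 436.4 kN. φR_n = 0.75 × 436.4 = 327.3 kN.
Governing: min(848.5, 483.8, 255.6, 327.3) = 255.6 kN → gross-section yield.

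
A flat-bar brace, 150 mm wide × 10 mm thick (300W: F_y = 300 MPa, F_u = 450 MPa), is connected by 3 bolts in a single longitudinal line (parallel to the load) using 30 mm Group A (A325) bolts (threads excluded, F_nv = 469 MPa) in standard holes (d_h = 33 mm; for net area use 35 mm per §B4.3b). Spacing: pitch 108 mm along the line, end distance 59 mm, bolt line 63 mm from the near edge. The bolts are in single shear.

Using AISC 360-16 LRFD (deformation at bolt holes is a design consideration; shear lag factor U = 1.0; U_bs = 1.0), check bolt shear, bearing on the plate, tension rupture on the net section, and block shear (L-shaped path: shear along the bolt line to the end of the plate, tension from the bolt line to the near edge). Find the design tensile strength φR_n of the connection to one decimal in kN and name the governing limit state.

388.1 kN (net-section rupture governs)

Bolt shear: A_b = π(30)²/4 = 706.86 mm². φR_n = 0.75 × 469 × 706.86 × 3 × 1 = 745.9 kN.
Bearing (10 mm plate, F_u = 450 MPa): end bolts L_c = 59 − 33/2 = 42.5, R_n = min(1.2×42.5×10×450, 2.4×30×10×450) = 229.5 kN/bolt; interior L_c = 108 − 33 = 75, R_n = 324 kN/bolt. φR_n = 0.75 × (1×229.5 + 2×324) = 658.1 kN.
Tension rupture (net): A_n = (150 − 1×35)×10 = 1150 mm² (U = 1.0, A_e = A_n). φR_n = 0.75 × 450 × 1150 = 388.1 kN.
Block shear: shear path 1×[59+2×108] = 1×275 mm, A_gv = 2750, A_nv = 1×(275 − 2.5×35)×10 = 1875 mm²; tension to near edge: (63 − 0.5×35)×10 = 455 mm². R_n = min(0.6×450×1875, 0.6×300×2750) + 1.0×450×455 = min(506.25, 495) + 204.75 = 699.75 kN. φR_n = 0.75 × 699.75 = 524.8 kN.
Governing: min(745.9, 658.1, 388.1, 524.8) = 388.1 kN → net-section rupture.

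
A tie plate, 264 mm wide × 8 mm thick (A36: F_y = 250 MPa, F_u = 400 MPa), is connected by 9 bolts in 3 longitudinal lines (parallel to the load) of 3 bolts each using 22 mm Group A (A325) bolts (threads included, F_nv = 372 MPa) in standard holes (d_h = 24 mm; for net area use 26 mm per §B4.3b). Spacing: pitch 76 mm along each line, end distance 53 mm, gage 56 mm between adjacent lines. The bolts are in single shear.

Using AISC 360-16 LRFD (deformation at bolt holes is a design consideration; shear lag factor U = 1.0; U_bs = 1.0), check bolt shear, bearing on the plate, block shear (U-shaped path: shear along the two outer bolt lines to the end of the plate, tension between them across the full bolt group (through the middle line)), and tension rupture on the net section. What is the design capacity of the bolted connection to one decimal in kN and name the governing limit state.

446.4 kN (net-section rupture governs)

Bolt shear: A_b = π(22)²/4 = 380.13 mm². φR_n = 0.75 × 372 × 380.13 × 9 × 1 = 954.5 kN.
Bearing (8 mm plate, F_u = 400 MPa): end bolts L_c = 53 − 24/2 = 41, R_n = min(1.2×41×8×400, 2.4×22×8×400) = 157.44 kN/bolt; interior L_c = 76 − 24 = 52, R_n = 168.96 kN/bolt. φR_n = 0.75 × (3×157.44 + 6×168.96) = 1114.6 kN.
Block shear: shear path 2×[53+2×76] = 2×205 mm, A_gv = 3280, A_nv = 2×(205 − 2.5×26)×8 = 2240 mm²; tension across gage: (112 − 2×26)×8 = 480 mm². R_n = min(0.6×400×2240, 0.6×250×3280) + 1.0×400×480 = min(537.6, 492) + 192 = 684 kN. φR_n = 0.75 × 684 = 513.0 kN.
Tension rupture (net): A_n = (264 − 3×26)×8 = 1488 mm² (U = 1.0, A_e = A_n). φR_n = 0.75 × 400 × 1488 = 446.4 kN.
Governing: min(954.5, 1114.6, 513.0, 446.4) = 446.4 kN → net-section rupture.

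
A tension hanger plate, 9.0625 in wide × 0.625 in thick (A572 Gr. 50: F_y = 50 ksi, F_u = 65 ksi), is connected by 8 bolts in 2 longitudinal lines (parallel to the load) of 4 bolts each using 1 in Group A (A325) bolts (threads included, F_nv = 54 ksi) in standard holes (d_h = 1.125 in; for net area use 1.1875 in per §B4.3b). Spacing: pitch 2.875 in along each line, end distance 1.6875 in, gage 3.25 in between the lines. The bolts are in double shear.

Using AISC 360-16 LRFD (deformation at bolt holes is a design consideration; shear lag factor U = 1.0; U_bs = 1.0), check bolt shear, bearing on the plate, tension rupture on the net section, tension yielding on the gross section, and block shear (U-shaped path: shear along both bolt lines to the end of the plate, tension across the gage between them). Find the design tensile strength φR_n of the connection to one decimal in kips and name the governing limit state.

203.8 kips (net-section rupture governs)

Bolt shear: A_b = π(1)²/4 = 0.7854 in². φR_n = 0.75 × 54 × 0.7854 × 8 × 2 = 508.9 kips.
Bearing (0.625 in plate, F_u = 65 ksi): end bolts L_c = 1.6875 − 1.125/2 = 1.125, R_n = min(1.2×1.125×0.625×65, 2.4×1×0.625×65) = 54.844 kips/bolt; interior L_c = 2.875 − 1.125 = 1.75, R_n = 85.313 kips/bolt. φR_n = 0.75 × (2×54.844 + 6×85.313) = 466.2 kips.
Tension rupture (net): A_n = (9.0625 − 2×1.1875)×0.625 = 4.1797 in² (U = 1.0, A_e = A_n). φR_n = 0.75 × 65 × 4.1797 = 203.8 kips.
Tension yield (gross): A_g = 9.0625×0.625 = 5.6641 in². φR_n = 0.90 × 50 × 5.6641 = 254.9 kips.
Block shear: shear path 2×[1.6875+3×2.875] = 2×10.3125 in, A_gv = 12.891, A_nv = 2×(10.3125 − 3.5×1.1875)×0.625 = 7.6953 in²; tension across gage: (3.25 − 1×1.1875)×0.625 = 1.2891 in². R_n = min(0.6×65×7.6953, 0.6×50×12.891) + 1.0×65×1.2891 = min(300.12, 386.73) + 83.792 = 383.91 kips. φR_n = 0.75 × 383.91 = 287.9 kips.
Governing: min(508.9, 466.2, 203.8, 254.9, 287.9) = 203.8 kips → net-section rupture.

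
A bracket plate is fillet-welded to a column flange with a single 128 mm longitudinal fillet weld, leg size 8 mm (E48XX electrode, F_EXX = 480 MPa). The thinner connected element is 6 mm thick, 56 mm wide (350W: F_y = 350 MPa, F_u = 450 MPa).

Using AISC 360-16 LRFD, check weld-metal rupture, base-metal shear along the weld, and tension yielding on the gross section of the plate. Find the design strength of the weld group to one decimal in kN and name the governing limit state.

105.8 kN (gross-section yield governs)

Weld metal: throat = 0.707×8 = 5.656 mm, L = 128 mm. φR_n = 0.75 × 0.6 × 480 × 5.656 × 128 = 156.4 kN.
Base metal shear (6 mm plate): yield φR_n = 1.0×0.6×350×6×128 = 161.3 kN; rupture φR_n = 0.75×0.6×450×6×128 = 155.5 kN; take 155.5 kN (rupture).
Tension yield (gross): A_g = 56×6 = 336 mm². φR_n = 0.90 × 350 × 336 = 105.8 kN.
Governing: min(156.4, 155.5, 105.8) = 105.8 kN → gross-section yield.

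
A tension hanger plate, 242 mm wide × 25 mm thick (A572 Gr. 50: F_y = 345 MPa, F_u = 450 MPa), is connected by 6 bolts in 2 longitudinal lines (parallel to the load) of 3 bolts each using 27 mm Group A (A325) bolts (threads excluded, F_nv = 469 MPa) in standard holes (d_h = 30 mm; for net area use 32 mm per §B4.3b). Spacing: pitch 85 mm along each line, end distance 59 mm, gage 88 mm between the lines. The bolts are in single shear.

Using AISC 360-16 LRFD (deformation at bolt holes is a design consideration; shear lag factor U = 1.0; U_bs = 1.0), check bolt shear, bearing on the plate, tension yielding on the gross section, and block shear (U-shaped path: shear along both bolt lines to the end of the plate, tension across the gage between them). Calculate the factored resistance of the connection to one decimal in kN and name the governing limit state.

Bolt shear: A_b = π(27)²/4 = 572.56 mm². φR_n = 0.75 × 469 × 572.56 × 6 × 1 = 1208.4 kN.
Bearing (25 mm plate, F_u = 450 MPa): end bolts L_c = 59 − 30/2 = 44, R_n = min(1.2×44×25×450, 2.4×27×25×450) = 594 kN/bolt; interior L_c = 85 − 30 = 55, R_n = 729 kN/bolt. φR_n = 0.75 × (2×594 + 4×729) = 3078.0 kN.
Tension yield (gross): A_g = 242×25 = 6050 mm². φR_n = 0.90 × 345 × 6050 = 1878.5 kN.
Block shear: shear path 2×[59+2×85] = 2×229 mm, A_gv = 11450, A_nv = 2×(229 − 2.5×32)×25 = 7450 mm²; tension across gage: (88 − 1×32)×25 = 1400 mm². R_n = min(0.6×450×7450, 0.6×345×11450) + 1.0×450×1400 = min(2011.5, 2370.2) + 630 = 2641.5 kN. φR_n = 0.75 × 2641.5 = 1981.1 kN.
Governing: min(1208.4, 3078.0, 1878.5, 1981.1) = 1208.4 kN → bolt shear.

1208.4 kN (bolt shear governs)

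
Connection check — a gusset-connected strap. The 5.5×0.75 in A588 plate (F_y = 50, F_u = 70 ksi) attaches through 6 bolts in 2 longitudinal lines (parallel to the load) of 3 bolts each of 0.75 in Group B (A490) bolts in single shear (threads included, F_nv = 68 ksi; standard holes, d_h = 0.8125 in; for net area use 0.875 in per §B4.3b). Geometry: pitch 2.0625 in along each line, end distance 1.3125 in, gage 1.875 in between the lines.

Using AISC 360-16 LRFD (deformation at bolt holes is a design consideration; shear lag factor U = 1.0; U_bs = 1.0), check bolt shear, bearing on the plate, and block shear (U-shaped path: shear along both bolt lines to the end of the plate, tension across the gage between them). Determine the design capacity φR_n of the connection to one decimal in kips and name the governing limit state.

135.2 kips (bolt shear governs)

Bolt shear: A_b = π(0.75)²/4 = 0.44179 in². φR_n = 0.75 × 68 × 0.44179 × 6 × 1 = 135.2 kips.
Bearing (0.75 in plate, F_u = 70 ksi): end bolts L_c = 1.3125 − 0.8125/2 = 0.90625, R_n = min(1.2×0.90625×0.75×70, 2.4×0.75×0.75×70) = 57.094 kips/bolt; interior L_c = 2.0625 − 0.8125 = 1.25, R_n = 78.75 kips/bolt. φR_n = 0.75 × (2×57.094 + 4×78.75) = 321.9 kips.
Block shear: shear path 2×[1.3125+2×2.0625] = 2×5.4375 in, A_gv = 8.1563, A_nv = 2×(5.4375 − 2.5×0.875)×0.75 = 4.875 in²; tension across gage: (1.875 − 1×0.875)×0.75 = 0.75 in². R_n = min(0.6×70×4.875, 0.6×50×8.1563) + 1.0×70×0.75 = min(204.75, 244.69) + 52.5 = 257.25 kips. φR_n = 0.75 × 257.25 = 192.9 kips.
Governing: min(135.2, 321.9, 192.9) = 135.2 kips → bolt shear.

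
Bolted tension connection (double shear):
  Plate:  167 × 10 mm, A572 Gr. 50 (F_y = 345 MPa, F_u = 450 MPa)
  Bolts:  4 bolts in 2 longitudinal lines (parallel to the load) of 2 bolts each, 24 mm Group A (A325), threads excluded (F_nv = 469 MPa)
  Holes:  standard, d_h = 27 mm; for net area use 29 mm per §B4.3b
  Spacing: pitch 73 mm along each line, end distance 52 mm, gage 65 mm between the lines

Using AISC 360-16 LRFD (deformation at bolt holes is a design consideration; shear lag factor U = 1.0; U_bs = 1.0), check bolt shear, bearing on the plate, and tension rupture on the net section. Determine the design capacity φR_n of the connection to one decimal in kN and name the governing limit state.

367.9 kN (net-section rupture governs)

Bolt shear: A_b = π(24)²/4 = 452.39 mm². φR_n = 0.75 × 469 × 452.39 × 4 × 2 = 1273.0 kN.
Bearing (10 mm plate, F_u = 450 MPa): end bolts L_c = 52 − 27/2 = 38.5, R_n = min(1.2×38.5×10×450, 2.4×24×10×450) = 207.9 kN/bolt; interior L_c = 73 − 27 = 46, R_n = 248.4 kN/bolt. φR_n = 0.75 × (2×207.9 + 2×248.4) = 684.5 kN.
Tension rupture (net): A_n = (167 − 2×29)×10 = 1090 mm² (U = 1.0, A_e = A_n). φR_n = 0.75 × 450 × 1090 = 367.9 kN.
Governing: min(1273.0, 684.5, 367.9) = 367.9 kN → net-section rupture.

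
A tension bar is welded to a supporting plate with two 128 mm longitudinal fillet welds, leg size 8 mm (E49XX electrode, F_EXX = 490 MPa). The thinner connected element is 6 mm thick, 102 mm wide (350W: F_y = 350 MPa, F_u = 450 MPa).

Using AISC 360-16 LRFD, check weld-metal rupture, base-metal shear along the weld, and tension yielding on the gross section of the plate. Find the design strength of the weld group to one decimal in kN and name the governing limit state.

192.8 kN (gross-section yield governs)

Weld metal: throat = 0.707×8 = 5.656 mm, L = 2×128 = 256 mm. φR_n = 0.75 × 0.6 × 490 × 5.656 × 256 = 319.3 kN.
Base metal shear (6 mm plate): yield φR_n = 1.0×0.6×350×6×256 = 322.6 kN; rupture φR_n = 0.75×0.6×450×6×256 = 311.0 kN; take 311.0 kN (rupture).
Tension yield (gross): A_g = 102×6 = 612 mm². φR_n = 0.90 × 350 × 612 = 192.8 kN.
Governing: min(319.3, 311.0, 192.8) = 192.8 kN → gross-section yield.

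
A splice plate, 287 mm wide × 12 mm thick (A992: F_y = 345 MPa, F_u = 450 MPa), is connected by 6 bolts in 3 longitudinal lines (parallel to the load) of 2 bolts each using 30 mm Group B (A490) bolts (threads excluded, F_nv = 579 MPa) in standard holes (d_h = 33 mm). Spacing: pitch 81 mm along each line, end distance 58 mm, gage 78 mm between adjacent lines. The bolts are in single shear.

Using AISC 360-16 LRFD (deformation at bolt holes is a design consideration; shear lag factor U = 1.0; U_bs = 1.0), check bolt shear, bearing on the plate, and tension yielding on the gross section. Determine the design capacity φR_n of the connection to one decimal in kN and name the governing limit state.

Bolt shear: A_b = π(30)²/4 = 706.86 mm². φR_n = 0.75 × 579 × 706.86 × 6 × 1 = 1841.7 kN.
Bearing (12 mm plate, F_u = 450 MPa): end bolts L_c = 58 − 33/2 = 41.5, R_n = min(1.2×41.5×12×450, 2.4×30×12×450) = 268.92 kN/bolt; interior L_c = 81 − 33 = 48, R_n = 311.04 kN/bolt. φR_n = 0.75 × (3×268.92 + 3×311.04) = 1304.9 kN.
Tension yield (gross): A_g = 287×12 = 3444 mm². φR_n = 0.90 × 345 × 3444 = 1069.4 kN.
Governing: min(1841.7, 1304.9, 1069.4) = 1069.4 kN → gross-section yield.

1069.4 kN (gross-section yield governs)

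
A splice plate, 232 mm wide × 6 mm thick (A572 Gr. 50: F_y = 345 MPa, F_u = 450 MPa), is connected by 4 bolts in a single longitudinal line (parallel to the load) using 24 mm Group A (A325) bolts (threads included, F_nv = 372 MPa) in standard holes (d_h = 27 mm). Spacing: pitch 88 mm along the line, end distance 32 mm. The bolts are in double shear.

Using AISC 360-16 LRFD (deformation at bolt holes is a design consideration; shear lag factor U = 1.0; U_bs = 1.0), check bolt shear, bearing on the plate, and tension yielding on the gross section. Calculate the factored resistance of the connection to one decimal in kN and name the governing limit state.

Bolt shear: A_b = π(24)²/4 = 452.39 mm². φR_n = 0.75 × 372 × 452.39 × 4 × 2 = 1009.7 kN.
Bearing (6 mm plate, F_u = 450 MPa): end bolts L_c = 32 − 27/2 = 18.5, R_n = min(1.2×18.5×6×450, 2.4×24×6×450) = 59.94 kN/bolt; interior L_c = 88 − 27 = 61, R_n = 155.52 kN/bolt. φR_n = 0.75 × (1×59.94 + 3×155.52) = 394.9 kN.
Tension yield (gross): A_g = 232×6 = 1392 mm². φR_n = 0.90 × 345 × 1392 = 432.2 kN.
Governing: min(1009.7, 394.9, 432.2) = 394.9 kN → bearing.

394.9 kN (bearing governs)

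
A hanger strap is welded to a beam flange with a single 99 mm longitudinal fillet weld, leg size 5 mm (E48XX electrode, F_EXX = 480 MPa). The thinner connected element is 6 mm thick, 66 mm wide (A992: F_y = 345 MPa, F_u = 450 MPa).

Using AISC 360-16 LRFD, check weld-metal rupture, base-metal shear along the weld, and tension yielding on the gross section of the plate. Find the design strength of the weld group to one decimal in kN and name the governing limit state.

Weld metal: throat = 0.707×5 = 3.535 mm, L = 99 mm. φR_n = 0.75 × 0.6 × 480 × 3.535 × 99 = 75.6 kN.
Base metal shear (6 mm plate): yield φR_n = 1.0×0.6×345×6×99 = 123.0 kN; rupture φR_n = 0.75×0.6×450×6×99 = 120.3 kN; take 120.3 kN (rupture).
Tension yield (gross): A_g = 66×6 = 396 mm². φR_n = 0.90 × 345 × 396 = 123.0 kN.
Governing: min(75.6, 120.3, 123.0) = 75.6 kN → weld metal.

75.6 kN (weld metal governs)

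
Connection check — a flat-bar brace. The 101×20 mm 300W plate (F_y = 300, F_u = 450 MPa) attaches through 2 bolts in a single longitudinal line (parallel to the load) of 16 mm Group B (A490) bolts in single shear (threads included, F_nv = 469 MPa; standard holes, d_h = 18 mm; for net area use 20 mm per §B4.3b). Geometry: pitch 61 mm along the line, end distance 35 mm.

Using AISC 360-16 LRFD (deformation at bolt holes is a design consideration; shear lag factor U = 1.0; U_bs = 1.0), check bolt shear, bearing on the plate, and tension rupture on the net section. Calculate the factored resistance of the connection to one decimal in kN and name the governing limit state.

Bolt shear: A_b = π(16)²/4 = 201.06 mm². φR_n = 0.75 × 469 × 201.06 × 2 × 1 = 141.4 kN.
Bearing (20 mm plate, F_u = 450 MPa): end bolts L_c = 35 − 18/2 = 26, R_n = min(1.2×26×20×450, 2.4×16×20×450) = 280.8 kN/bolt; interior L_c = 61 − 18 = 43, R_n = 345.6 kN/bolt. φR_n = 0.75 × (1×280.8 + 1×345.6) = 469.8 kN.
Tension rupture (net): A_n = (101 − 1×20)×20 = 1620 mm² (U = 1.0, A_e = A_n). φR_n = 0.75 × 450 × 1620 = 546.8 kN.
Governing: min(141.4, 469.8, 546.8) = 141.4 kN → bolt shear.

141.4 kN (bolt shear governs)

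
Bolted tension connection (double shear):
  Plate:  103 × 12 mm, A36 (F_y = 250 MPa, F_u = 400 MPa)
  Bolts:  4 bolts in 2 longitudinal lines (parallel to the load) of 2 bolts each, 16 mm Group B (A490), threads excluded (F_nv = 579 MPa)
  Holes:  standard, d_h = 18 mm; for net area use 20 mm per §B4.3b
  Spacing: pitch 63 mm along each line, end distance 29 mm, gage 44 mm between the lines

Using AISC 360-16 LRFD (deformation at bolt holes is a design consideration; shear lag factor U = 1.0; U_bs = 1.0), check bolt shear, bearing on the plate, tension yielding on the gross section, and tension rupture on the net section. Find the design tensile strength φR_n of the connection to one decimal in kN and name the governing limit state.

226.8 kN (net-section rupture governs)

Bolt shear: A_b = π(16)²/4 = 201.06 mm². φR_n = 0.75 × 579 × 201.06 × 4 × 2 = 698.5 kN.
Bearing (12 mm plate, F_u = 400 MPa): end bolts L_c = 29 − 18/2 = 20, R_n = min(1.2×20×12×400, 2.4×16×12×400) = 115.2 kN/bolt; interior L_c = 63 − 18 = 45, R_n = 184.32 kN/bolt. φR_n = 0.75 × (2×115.2 + 2×184.32) = 449.3 kN.
Tension yield (gross): A_g = 103×12 = 1236 mm². φR_n = 0.90 × 250 × 1236 = 278.1 kN.
Tension rupture (net): A_n = (103 − 2×20)×12 = 756 mm² (U = 1.0, A_e = A_n). φR_n = 0.75 × 400 × 756 = 226.8 kN.
Governing: min(698.5, 449.3, 278.1, 226.8) = 226.8 kN → net-section rupture.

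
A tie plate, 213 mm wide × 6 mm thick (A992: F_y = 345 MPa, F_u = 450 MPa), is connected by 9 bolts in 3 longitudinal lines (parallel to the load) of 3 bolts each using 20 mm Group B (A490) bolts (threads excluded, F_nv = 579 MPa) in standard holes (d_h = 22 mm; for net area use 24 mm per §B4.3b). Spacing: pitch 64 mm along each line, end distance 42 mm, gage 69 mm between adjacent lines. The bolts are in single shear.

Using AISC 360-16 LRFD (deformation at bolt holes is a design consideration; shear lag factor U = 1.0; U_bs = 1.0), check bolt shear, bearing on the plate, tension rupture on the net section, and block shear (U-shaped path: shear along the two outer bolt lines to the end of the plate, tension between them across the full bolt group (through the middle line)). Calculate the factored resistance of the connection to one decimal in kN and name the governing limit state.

Bolt shear: A_b = π(20)²/4 = 314.16 mm². φR_n = 0.75 × 579 × 314.16 × 9 × 1 = 1227.8 kN.
Bearing (6 mm plate, F_u = 450 MPa): end bolts L_c = 42 − 22/2 = 31, R_n = min(1.2×31×6×450, 2.4×20×6×450) = 100.44 kN/bolt; interior L_c = 64 − 22 = 42, R_n = 129.6 kN/bolt. φR_n = 0.75 × (3×100.44 + 6×129.6) = 809.2 kN.
Tension rupture (net): A_n = (213 − 3×24)×6 = 846 mm² (U = 1.0, A_e = A_n). φR_n = 0.75 × 450 × 846 = 285.5 kN.
Block shear: shear path 2×[42+2×64] = 2×170 mm, A_gv = 2040, A_nv = 2×(170 − 2.5×24)×6 = 1320 mm²; tension across gage: (138 − 2×24)×6 = 540 mm². R_n = min(0.6×450×1320, 0.6×345×2040) + 1.0×450×540 = min(356.4, 422.28) + 243 = 599.4 kN. φR_n = 0.75 × 599.4 = 449.6 kN.
Governing: min(1227.8, 809.2, 285.5, 449.6) = 285.5 kN → net-section rupture.

285.5 kN (net-section rupture governs)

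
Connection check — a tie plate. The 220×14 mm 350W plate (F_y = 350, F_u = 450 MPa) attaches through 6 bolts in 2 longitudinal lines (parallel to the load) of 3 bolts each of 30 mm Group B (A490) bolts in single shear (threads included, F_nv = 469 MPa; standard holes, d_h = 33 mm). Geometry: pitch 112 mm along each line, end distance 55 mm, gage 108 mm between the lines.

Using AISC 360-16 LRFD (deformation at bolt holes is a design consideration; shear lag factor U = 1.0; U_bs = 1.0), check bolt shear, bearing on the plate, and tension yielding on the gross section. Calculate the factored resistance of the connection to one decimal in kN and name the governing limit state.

Bolt shear: A_b = π(30)²/4 = 706.86 mm². φR_n = 0.75 × 469 × 706.86 × 6 × 1 = 1491.8 kN.
Bearing (14 mm plate, F_u = 450 MPa): end bolts L_c = 55 − 33/2 = 38.5, R_n = min(1.2×38.5×14×450, 2.4×30×14×450) = 291.06 kN/bolt; interior L_c = 112 − 33 = 79, R_n = 453.6 kN/bolt. φR_n = 0.75 × (2×291.06 + 4×453.6) = 1797.4 kN.
Tension yield (gross): A_g = 220×14 = 3080 mm². φR_n = 0.90 × 350 × 3080 = 970.2 kN.
Governing: min(1491.8, 1797.4, 970.2) = 970.2 kN → gross-section yield.

970.2 kN (gross-section yield governs)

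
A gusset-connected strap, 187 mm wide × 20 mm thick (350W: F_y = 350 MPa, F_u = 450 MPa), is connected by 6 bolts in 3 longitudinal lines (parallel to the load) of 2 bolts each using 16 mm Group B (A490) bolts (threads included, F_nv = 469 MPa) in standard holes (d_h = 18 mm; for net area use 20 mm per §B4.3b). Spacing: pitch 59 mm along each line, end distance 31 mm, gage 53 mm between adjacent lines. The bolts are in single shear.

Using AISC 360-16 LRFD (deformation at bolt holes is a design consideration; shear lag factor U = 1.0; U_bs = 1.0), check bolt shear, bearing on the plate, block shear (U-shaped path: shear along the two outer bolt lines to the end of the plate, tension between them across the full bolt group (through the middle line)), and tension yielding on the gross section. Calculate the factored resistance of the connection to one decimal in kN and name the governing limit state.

Bolt shear: A_b = π(16)²/4 = 201.06 mm². φR_n = 0.75 × 469 × 201.06 × 6 × 1 = 424.3 kN.
Bearing (20 mm plate, F_u = 450 MPa): end bolts L_c = 31 − 18/2 = 22, R_n = min(1.2×22×20×450, 2.4×16×20×450) = 237.6 kN/bolt; interior L_c = 59 − 18 = 41, R_n = 345.6 kN/bolt. φR_n = 0.75 × (3×237.6 + 3×345.6) = 1312.2 kN.
Block shear: shear path 2×[31+1×59] = 2×90 mm, A_gv = 3600, A_nv = 2×(90 − 1.5×20)×20 = 2400 mm²; tension across gage: (106 − 2×20)×20 = 1320 mm². R_n = min(0.6×450×2400, 0.6×350×3600) + 1.0×450×1320 = min(648, 756) + 594 = 1242 kN. φR_n = 0.75 × 1242 = 931.5 kN.
Tension yield (gross): A_g = 187×20 = 3740 mm². φR_n = 0.90 × 350 × 3740 = 1178.1 kN.
Governing: min(424.3, 1312.2, 931.5, 1178.1) = 424.3 kN → bolt shear.

424.3 kN (bolt shear governs)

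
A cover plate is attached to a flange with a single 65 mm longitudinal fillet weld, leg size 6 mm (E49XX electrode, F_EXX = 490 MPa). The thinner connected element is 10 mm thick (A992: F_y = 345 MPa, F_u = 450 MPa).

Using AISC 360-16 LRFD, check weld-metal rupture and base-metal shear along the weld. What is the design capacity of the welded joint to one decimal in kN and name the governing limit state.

60.8 kN (weld metal governs)

Weld metal: throat = 0.707×6 = 4.242 mm, L = 65 mm. φR_n = 0.75 × 0.6 × 490 × 4.242 × 65 = 60.8 kN.
Base metal shear (10 mm plate): yield φR_n = 1.0×0.6×345×10×65 = 134.6 kN; rupture φR_n = 0.75×0.6×450×10×65 = 131.6 kN; take 131.6 kN (rupture).
Governing: min(60.8, 131.6) = 60.8 kN → weld metal.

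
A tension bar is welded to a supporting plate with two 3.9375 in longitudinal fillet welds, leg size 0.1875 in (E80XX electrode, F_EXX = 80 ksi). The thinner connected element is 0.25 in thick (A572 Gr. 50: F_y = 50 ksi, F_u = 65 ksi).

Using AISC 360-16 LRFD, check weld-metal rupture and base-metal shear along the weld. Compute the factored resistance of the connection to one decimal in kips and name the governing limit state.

Weld metal: throat = 0.707×0.1875 = 0.13256 in, L = 2×3.9375 = 7.875 in. φR_n = 0.75 × 0.6 × 80 × 0.13256 × 7.875 = 37.6 kips.
Base metal shear (0.25 in plate): yield φR_n = 1.0×0.6×50×0.25×7.875 = 59.1 kips; rupture φR_n = 0.75×0.6×65×0.25×7.875 = 57.6 kips; take 57.6 kips (rupture).
Governing: min(37.6, 57.6) = 37.6 kips → weld metal.

37.6 kips (weld metal governs)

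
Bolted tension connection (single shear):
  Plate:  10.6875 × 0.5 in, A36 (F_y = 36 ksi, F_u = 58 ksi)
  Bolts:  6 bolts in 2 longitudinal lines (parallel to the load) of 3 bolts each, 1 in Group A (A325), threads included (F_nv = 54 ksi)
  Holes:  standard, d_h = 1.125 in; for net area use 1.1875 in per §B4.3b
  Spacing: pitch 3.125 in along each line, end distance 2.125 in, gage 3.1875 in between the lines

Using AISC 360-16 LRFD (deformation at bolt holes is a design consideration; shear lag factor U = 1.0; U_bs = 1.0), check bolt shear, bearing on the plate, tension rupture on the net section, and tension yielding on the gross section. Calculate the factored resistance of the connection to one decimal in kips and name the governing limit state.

173.1 kips (gross-section yield governs)

Bolt shear: A_b = π(1)²/4 = 0.7854 in². φR_n = 0.75 × 54 × 0.7854 × 6 × 1 = 190.9 kips.
Bearing (0.5 in plate, F_u = 58 ksi): end bolts L_c = 2.125 − 1.125/2 = 1.5625, R_n = min(1.2×1.5625×0.5×58, 2.4×1×0.5×58) = 54.375 kips/bolt; interior L_c = 3.125 − 1.125 = 2, R_n = 69.6 kips/bolt. φR_n = 0.75 × (2×54.375 + 4×69.6) = 290.4 kips.
Tension rupture (net): A_n = (10.6875 − 2×1.1875)×0.5 = 4.1563 in² (U = 1.0, A_e = A_n). φR_n = 0.75 × 58 × 4.1563 = 180.8 kips.
Tension yield (gross): A_g = 10.6875×0.5 = 5.3438 in². φR_n = 0.90 × 36 × 5.3438 = 173.1 kips.
Governing: min(190.9, 290.4, 180.8, 173.1) = 173.1 kips → gross-section yield.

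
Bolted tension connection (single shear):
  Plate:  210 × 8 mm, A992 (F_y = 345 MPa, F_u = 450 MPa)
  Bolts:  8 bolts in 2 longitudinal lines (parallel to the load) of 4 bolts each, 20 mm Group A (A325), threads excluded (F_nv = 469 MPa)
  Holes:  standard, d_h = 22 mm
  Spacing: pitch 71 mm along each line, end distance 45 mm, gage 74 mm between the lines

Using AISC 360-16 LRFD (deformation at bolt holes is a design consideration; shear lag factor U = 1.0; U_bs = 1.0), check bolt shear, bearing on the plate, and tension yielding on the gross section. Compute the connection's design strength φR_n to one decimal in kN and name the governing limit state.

Bolt shear: A_b = π(20)²/4 = 314.16 mm². φR_n = 0.75 × 469 × 314.16 × 8 × 1 = 884.0 kN.
Bearing (8 mm plate, F_u = 450 MPa): end bolts L_c = 45 − 22/2 = 34, R_n = min(1.2×34×8×450, 2.4×20×8×450) = 146.88 kN/bolt; interior L_c = 71 − 22 = 49, R_n = 172.8 kN/bolt. φR_n = 0.75 × (2×146.88 + 6×172.8) = 997.9 kN.
Tension yield (gross): A_g = 210×8 = 1680 mm². φR_n = 0.90 × 345 × 1680 = 521.6 kN.
Governing: min(884.0, 997.9, 521.6) = 521.6 kN → gross-section yield.

521.6 kN (gross-section yield governs)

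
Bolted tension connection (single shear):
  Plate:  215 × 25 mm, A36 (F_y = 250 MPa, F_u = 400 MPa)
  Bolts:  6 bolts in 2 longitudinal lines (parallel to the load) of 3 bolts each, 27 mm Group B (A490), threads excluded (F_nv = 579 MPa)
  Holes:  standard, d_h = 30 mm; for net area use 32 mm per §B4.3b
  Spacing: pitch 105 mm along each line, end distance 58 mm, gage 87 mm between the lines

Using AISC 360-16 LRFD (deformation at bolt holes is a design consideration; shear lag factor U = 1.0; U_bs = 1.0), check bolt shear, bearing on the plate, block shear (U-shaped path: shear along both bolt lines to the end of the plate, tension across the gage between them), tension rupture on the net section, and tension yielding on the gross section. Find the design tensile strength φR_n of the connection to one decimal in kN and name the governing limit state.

1132.5 kN (net-section rupture governs)

Bolt shear: A_b = π(27)²/4 = 572.56 mm². φR_n = 0.75 × 579 × 572.56 × 6 × 1 = 1491.8 kN.
Bearing (25 mm plate, F_u = 400 MPa): end bolts L_c = 58 − 30/2 = 43, R_n = min(1.2×43×25×400, 2.4×27×25×400) = 516 kN/bolt; interior L_c = 105 − 30 = 75, R_n = 648 kN/bolt. φR_n = 0.75 × (2×516 + 4×648) = 2718.0 kN.
Block shear: shear path 2×[58+2×105] = 2×268 mm, A_gv = 13400, A_nv = 2×(268 − 2.5×32)×25 = 9400 mm²; tension across gage: (87 − 1×32)×25 = 1375 mm². R_n = min(0.6×400×9400, 0.6×250×13400) + 1.0×400×1375 = min(2256, 2010) + 550 = 2560 kN. φR_n = 0.75 × 2560 = 1920.0 kN.
Tension rupture (net): A_n = (215 − 2×32)×25 = 3775 mm² (U = 1.0, A_e = A_n). φR_n = 0.75 × 400 × 3775 = 1132.5 kN.
Tension yield (gross): A_g = 215×25 = 5375 mm². φR_n = 0.90 × 250 × 5375 = 1209.4 kN.
Governing: min(1491.8, 2718.0, 1920.0, 1132.5, 1209.4) = 1132.5 kN → net-section rupture.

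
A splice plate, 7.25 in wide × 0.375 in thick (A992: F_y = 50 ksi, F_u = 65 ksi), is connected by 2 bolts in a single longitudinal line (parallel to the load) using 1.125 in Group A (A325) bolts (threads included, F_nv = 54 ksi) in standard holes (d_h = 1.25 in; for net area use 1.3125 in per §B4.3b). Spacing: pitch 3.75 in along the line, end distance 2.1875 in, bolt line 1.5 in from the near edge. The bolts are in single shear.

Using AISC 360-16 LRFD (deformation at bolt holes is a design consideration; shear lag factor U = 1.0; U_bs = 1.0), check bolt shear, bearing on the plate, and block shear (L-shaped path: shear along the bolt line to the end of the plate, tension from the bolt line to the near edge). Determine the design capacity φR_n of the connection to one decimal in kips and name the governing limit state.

Bolt shear: A_b = π(1.125)²/4 = 0.99402 in². φR_n = 0.75 × 54 × 0.99402 × 2 × 1 = 80.5 kips.
Bearing (0.375 in plate, F_u = 65 ksi): end bolts L_c = 2.1875 − 1.25/2 = 1.5625, R_n = min(1.2×1.5625×0.375×65, 2.4×1.125×0.375×65) = 45.703 kips/bolt; interior L_c = 3.75 − 1.25 = 2.5, R_n = 65.813 kips/bolt. φR_n = 0.75 × (1×45.703 + 1×65.813) = 83.6 kips.
Block shear: shear path 1×[2.1875+1×3.75] = 1×5.9375 in, A_gv = 2.2266, A_nv = 1×(5.9375 − 1.5×1.3125)×0.375 = 1.4883 in²; tension to near edge: (1.5 − 0.5×1.3125)×0.375 = 0.31641 in². R_n = min(0.6×65×1.4883, 0.6×50×2.2266) + 1.0×65×0.31641 = min(58.044, 66.798) + 20.567 = 78.611 kips. φR_n = 0.75 × 78.611 = 59.0 kips.
Governing: min(80.5, 83.6, 59.0) = 59.0 kips → block shear.

59.0 kips (block shear governs)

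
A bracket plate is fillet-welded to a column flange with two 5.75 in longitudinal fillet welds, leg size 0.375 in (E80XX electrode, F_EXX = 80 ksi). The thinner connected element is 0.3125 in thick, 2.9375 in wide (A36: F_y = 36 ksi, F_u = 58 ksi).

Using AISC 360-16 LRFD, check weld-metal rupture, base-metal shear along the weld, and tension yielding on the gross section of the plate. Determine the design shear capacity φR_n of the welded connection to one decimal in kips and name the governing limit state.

Weld metal: throat = 0.707×0.375 = 0.26513 in, L = 2×5.75 = 11.5 in. φR_n = 0.75 × 0.6 × 80 × 0.26513 × 11.5 = 109.8 kips.
Base metal shear (0.3125 in plate): yield φR_n = 1.0×0.6×36×0.3125×11.5 = 77.6 kips; rupture φR_n = 0.75×0.6×58×0.3125×11.5 = 93.8 kips; take 77.6 kips (yield).
Tension yield (gross): A_g = 2.9375×0.3125 = 0.91797 in². φR_n = 0.90 × 36 × 0.91797 = 29.7 kips.
Governing: min(109.8, 77.6, 29.7) = 29.7 kips → gross-section yield.

29.7 kips (gross-section yield governs)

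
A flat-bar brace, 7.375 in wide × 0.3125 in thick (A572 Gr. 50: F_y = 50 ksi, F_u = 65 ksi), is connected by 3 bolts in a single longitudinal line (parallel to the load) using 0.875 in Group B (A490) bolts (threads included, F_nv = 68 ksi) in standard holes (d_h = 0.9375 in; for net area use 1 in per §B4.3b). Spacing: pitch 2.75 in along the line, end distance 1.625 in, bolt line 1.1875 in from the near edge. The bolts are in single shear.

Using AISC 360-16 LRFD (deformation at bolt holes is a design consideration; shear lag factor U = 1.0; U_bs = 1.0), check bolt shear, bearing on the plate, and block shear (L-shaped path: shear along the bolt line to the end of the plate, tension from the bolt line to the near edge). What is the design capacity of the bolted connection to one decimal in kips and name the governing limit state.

Bolt shear: A_b = π(0.875)²/4 = 0.60132 in². φR_n = 0.75 × 68 × 0.60132 × 3 × 1 = 92.0 kips.
Bearing (0.3125 in plate, F_u = 65 ksi): end bolts L_c = 1.625 − 0.9375/2 = 1.15625, R_n = min(1.2×1.15625×0.3125×65, 2.4×0.875×0.3125×65) = 28.184 kips/bolt; interior L_c = 2.75 − 0.9375 = 1.8125, R_n = 42.656 kips/bolt. φR_n = 0.75 × (1×28.184 + 2×42.656) = 85.1 kips.
Block shear: shear path 1×[1.625+2×2.75] = 1×7.125 in, A_gv = 2.2266, A_nv = 1×(7.125 − 2.5×1)×0.3125 = 1.4453 in²; tension to near edge: (1.1875 − 0.5×1)×0.3125 = 0.21484 in². R_n = min(0.6×65×1.4453, 0.6×50×2.2266) + 1.0×65×0.21484 = min(56.367, 66.798) + 13.965 = 70.332 kips. φR_n = 0.75 × 70.332 = 52.7 kips.
Governing: min(92.0, 85.1, 52.7) = 52.7 kips → block shear.

52.7 kips (block shear governs)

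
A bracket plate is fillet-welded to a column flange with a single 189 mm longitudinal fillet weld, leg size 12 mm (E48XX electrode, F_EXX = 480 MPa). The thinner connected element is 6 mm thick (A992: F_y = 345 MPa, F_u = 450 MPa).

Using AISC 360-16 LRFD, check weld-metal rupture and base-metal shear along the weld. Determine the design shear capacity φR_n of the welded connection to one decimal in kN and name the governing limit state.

Weld metal: throat = 0.707×12 = 8.484 mm, L = 189 mm. φR_n = 0.75 × 0.6 × 480 × 8.484 × 189 = 346.4 kN.
Base metal shear (6 mm plate): yield φR_n = 1.0×0.6×345×6×189 = 234.7 kN; rupture φR_n = 0.75×0.6×450×6×189 = 229.6 kN; take 229.6 kN (rupture).
Governing: min(346.4, 229.6) = 229.6 kN → base-metal shear.

229.6 kN (base-metal shear governs)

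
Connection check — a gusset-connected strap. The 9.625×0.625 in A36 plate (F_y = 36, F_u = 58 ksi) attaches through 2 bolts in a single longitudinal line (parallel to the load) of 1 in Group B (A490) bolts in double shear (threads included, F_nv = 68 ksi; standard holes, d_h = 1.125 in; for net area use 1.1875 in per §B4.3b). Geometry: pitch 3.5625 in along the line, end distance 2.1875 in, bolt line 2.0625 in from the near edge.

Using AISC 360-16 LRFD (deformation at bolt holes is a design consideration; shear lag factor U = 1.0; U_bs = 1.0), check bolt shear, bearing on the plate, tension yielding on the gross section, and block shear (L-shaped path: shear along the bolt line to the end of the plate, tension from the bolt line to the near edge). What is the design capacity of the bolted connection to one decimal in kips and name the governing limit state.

98.2 kips (block shear governs)

Bolt shear: A_b = π(1)²/4 = 0.7854 in². φR_n = 0.75 × 68 × 0.7854 × 2 × 2 = 160.2 kips.
Bearing (0.625 in plate, F_u = 58 ksi): end bolts L_c = 2.1875 − 1.125/2 = 1.625, R_n = min(1.2×1.625×0.625×58, 2.4×1×0.625×58) = 70.688 kips/bolt; interior L_c = 3.5625 − 1.125 = 2.4375, R_n = 87 kips/bolt. φR_n = 0.75 × (1×70.688 + 1×87) = 118.3 kips.
Tension yield (gross): A_g = 9.625×0.625 = 6.0156 in². φR_n = 0.90 × 36 × 6.0156 = 194.9 kips.
Block shear: shear path 1×[2.1875+1×3.5625] = 1×5.75 in, A_gv = 3.5938, A_nv = 1×(5.75 − 1.5×1.1875)×0.625 = 2.4805 in²; tension to near edge: (2.0625 − 0.5×1.1875)×0.625 = 0.91797 in². R_n = min(0.6×58×2.4805, 0.6×36×3.5938) + 1.0×58×0.91797 = min(86.321, 77.626) + 53.242 = 130.87 kips. φR_n = 0.75 × 130.87 = 98.2 kips.
Governing: min(160.2, 118.3, 194.9, 98.2) = 98.2 kips → block shear.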